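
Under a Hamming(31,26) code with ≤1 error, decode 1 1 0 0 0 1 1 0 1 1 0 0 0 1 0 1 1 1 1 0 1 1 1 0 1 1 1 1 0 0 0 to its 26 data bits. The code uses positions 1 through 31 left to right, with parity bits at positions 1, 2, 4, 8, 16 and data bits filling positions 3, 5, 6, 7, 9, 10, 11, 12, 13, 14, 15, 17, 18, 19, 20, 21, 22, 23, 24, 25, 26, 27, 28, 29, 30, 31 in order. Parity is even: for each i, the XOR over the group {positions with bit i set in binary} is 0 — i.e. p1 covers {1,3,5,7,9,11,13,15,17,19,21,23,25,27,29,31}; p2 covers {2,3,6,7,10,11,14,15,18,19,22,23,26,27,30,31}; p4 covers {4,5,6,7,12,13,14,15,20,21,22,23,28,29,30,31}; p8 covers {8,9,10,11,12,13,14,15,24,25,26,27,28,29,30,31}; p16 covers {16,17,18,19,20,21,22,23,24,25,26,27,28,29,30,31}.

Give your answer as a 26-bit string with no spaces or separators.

00111100010111011101111001

s1 (pos 1,3,5,7,9,11,13,15,17,19,21,23,25,27,29,31): 1⊕0⊕0⊕1⊕1⊕0⊕0⊕0⊕1⊕1⊕1⊕1⊕1⊕1⊕0⊕0 = 1
s2 (pos 2,3,6,7,10,11,14,15,18,19,22,23,26,27,30,31): 1⊕0⊕1⊕1⊕1⊕0⊕1⊕0⊕1⊕1⊕1⊕1⊕1⊕1⊕0⊕0 = 1
s4 (pos 4,5,6,7,12,13,14,15,20,21,22,23,28,29,30,31): 0⊕0⊕1⊕1⊕0⊕0⊕1⊕0⊕0⊕1⊕1⊕1⊕1⊕0⊕0⊕0 = 1
s8 (pos 8,9,10,11,12,13,14,15,24,25,26,27,28,29,30,31): 0⊕1⊕1⊕0⊕0⊕0⊕1⊕0⊕0⊕1⊕1⊕1⊕1⊕0⊕0⊕0 = 1
s16 (pos 16,17,18,19,20,21,22,23,24,25,26,27,28,29,30,31): 1⊕1⊕1⊕1⊕0⊕1⊕1⊕1⊕0⊕1⊕1⊕1⊕1⊕0⊕0⊕0 = 1
Syndrome s16…s1 = 11111 → error at position 31.
Flip position 31: 1100011011000101111011101111000 → 1100011011000101111011101111001
Read data bits from positions 3,5,6,7,9,10,11,12,13,14,15,17,18,19,20,21,22,23,24,25,26,27,28,29,30,31: 00111100010111011101111001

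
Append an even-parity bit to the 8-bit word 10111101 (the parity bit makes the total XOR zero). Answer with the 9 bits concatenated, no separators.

101111010

XOR of the 8 data bits: 1⊕0⊕1⊕1⊕1⊕1⊕0⊕1 = 0
Parity bit = 0 (so all 9 bits XOR to 0).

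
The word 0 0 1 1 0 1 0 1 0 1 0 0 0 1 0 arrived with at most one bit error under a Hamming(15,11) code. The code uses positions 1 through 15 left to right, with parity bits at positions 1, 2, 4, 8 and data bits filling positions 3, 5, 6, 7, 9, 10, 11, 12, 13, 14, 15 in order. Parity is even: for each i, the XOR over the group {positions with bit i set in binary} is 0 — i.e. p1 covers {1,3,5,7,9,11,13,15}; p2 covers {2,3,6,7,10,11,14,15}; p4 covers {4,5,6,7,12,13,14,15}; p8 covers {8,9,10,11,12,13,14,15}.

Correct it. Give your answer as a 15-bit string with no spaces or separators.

001101010100110

s1 (pos 1,3,5,7,9,11,13,15): 0⊕1⊕0⊕0⊕0⊕0⊕0⊕0 = 1
s2 (pos 2,3,6,7,10,11,14,15): 0⊕1⊕1⊕0⊕1⊕0⊕1⊕0 = 0
s4 (pos 4,5,6,7,12,13,14,15): 1⊕0⊕1⊕0⊕0⊕0⊕1⊕0 = 1
s8 (pos 8,9,10,11,12,13,14,15): 1⊕0⊕1⊕0⊕0⊕0⊕1⊕0 = 1
Syndrome s8…s1 = 1101 → error at position 13.
Flip position 13: 001101010100010 → 001101010100110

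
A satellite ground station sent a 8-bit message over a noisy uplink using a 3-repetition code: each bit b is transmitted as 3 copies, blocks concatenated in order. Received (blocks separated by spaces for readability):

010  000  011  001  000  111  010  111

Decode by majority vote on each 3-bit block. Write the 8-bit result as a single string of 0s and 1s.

Block 1 (010): 1 one → 0
Block 2 (000): 0 ones → 0
Block 3 (011): 2 ones → 1
Block 4 (001): 1 one → 0
Block 5 (000): 0 ones → 0
Block 6 (111): 3 ones → 1
Block 7 (010): 1 one → 0
Block 8 (111): 3 ones → 1

00100101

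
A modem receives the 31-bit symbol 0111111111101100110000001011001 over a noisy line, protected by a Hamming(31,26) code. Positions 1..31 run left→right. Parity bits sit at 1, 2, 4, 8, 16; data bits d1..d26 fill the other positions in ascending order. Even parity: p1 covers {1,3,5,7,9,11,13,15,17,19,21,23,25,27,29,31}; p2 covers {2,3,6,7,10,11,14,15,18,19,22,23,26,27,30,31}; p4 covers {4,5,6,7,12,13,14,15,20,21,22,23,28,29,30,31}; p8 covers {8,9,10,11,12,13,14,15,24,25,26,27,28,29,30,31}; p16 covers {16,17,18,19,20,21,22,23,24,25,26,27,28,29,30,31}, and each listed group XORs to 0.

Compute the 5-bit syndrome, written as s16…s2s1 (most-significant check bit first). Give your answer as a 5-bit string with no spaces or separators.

s1 (pos 1,3,5,7,9,11,13,15,17,19,21,23,25,27,29,31): 0⊕1⊕1⊕1⊕1⊕1⊕1⊕0⊕1⊕0⊕0⊕0⊕1⊕1⊕0⊕1 = 0
s2 (pos 2,3,6,7,10,11,14,15,18,19,22,23,26,27,30,31): 1⊕1⊕1⊕1⊕1⊕1⊕1⊕0⊕1⊕0⊕0⊕0⊕0⊕1⊕0⊕1 = 0
s4 (pos 4,5,6,7,12,13,14,15,20,21,22,23,28,29,30,31): 1⊕1⊕1⊕1⊕0⊕1⊕1⊕0⊕0⊕0⊕0⊕0⊕1⊕0⊕0⊕1 = 0
s8 (pos 8,9,10,11,12,13,14,15,24,25,26,27,28,29,30,31): 1⊕1⊕1⊕1⊕0⊕1⊕1⊕0⊕0⊕1⊕0⊕1⊕1⊕0⊕0⊕1 = 0
s16 (pos 16,17,18,19,20,21,22,23,24,25,26,27,28,29,30,31): 0⊕1⊕1⊕0⊕0⊕0⊕0⊕0⊕0⊕1⊕0⊕1⊕1⊕0⊕0⊕1 = 0
Syndrome s16…s1 = 00000 → no error.

00000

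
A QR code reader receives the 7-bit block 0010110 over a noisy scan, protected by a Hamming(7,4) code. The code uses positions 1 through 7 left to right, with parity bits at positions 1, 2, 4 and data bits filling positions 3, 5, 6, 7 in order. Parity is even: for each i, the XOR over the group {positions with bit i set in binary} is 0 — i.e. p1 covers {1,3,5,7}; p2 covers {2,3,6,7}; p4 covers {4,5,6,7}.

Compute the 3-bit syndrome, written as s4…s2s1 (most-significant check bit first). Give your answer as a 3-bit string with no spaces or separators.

s1 (pos 1,3,5,7): 0⊕1⊕1⊕0 = 0
s2 (pos 2,3,6,7): 0⊕1⊕1⊕0 = 0
s4 (pos 4,5,6,7): 0⊕1⊕1⊕0 = 0
Syndrome s4…s1 = 000 → no error.

000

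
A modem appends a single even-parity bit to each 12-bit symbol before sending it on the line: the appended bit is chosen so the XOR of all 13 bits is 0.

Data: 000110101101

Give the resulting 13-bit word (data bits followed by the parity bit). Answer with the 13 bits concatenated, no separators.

XOR of the 12 data bits: 0⊕0⊕0⊕1⊕1⊕0⊕1⊕0⊕1⊕1⊕0⊕1 = 0
Parity bit = 0 (so all 13 bits XOR to 0).

0001101011010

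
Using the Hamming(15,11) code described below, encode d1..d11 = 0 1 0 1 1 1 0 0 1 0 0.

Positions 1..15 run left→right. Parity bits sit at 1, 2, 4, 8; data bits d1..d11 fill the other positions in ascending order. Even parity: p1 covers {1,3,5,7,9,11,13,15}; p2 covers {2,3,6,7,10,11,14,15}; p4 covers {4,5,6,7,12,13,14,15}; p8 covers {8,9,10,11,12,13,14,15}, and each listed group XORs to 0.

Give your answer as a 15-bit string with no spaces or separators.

Place data at non-parity positions: p1 p2 0 p4 1 0 1 p8 1 1 0 0 1 0 0
p1 (pos 1,3,5,7,9,11,13,15): XOR of data positions = 0⊕1⊕1⊕1⊕0⊕1⊕0 = 0
p2 (pos 2,3,6,7,10,11,14,15): XOR of data positions = 0⊕0⊕1⊕1⊕0⊕0⊕0 = 0
p4 (pos 4,5,6,7,12,13,14,15): XOR of data positions = 1⊕0⊕1⊕0⊕1⊕0⊕0 = 1
p8 (pos 8,9,10,11,12,13,14,15): XOR of data positions = 1⊕1⊕0⊕0⊕1⊕0⊕0 = 1
Codeword: 000110111100100

000110111100100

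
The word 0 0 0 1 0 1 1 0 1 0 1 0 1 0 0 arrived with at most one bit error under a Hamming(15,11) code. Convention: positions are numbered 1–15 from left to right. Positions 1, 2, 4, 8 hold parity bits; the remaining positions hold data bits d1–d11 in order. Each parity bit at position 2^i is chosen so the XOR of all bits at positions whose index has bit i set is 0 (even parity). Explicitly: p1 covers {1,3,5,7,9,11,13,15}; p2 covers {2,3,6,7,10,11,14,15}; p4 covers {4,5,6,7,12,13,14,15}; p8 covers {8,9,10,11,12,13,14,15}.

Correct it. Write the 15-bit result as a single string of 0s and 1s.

000101101110100

s1 (pos 1,3,5,7,9,11,13,15): 0⊕0⊕0⊕1⊕1⊕1⊕1⊕0 = 0
s2 (pos 2,3,6,7,10,11,14,15): 0⊕0⊕1⊕1⊕0⊕1⊕0⊕0 = 1
s4 (pos 4,5,6,7,12,13,14,15): 1⊕0⊕1⊕1⊕0⊕1⊕0⊕0 = 0
s8 (pos 8,9,10,11,12,13,14,15): 0⊕1⊕0⊕1⊕0⊕1⊕0⊕0 = 1
Syndrome s8…s1 = 1010 → error at position 10.
Flip position 10: 000101101010100 → 000101101110100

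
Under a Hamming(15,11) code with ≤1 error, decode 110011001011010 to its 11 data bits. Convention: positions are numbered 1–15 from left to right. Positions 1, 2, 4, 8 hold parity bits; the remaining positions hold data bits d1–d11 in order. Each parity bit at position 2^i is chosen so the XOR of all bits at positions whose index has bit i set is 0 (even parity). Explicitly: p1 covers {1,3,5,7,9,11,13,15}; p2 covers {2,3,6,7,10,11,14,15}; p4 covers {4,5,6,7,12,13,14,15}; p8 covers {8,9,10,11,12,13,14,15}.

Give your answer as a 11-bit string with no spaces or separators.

s1 (pos 1,3,5,7,9,11,13,15): 1⊕0⊕1⊕0⊕1⊕1⊕0⊕0 = 0
s2 (pos 2,3,6,7,10,11,14,15): 1⊕0⊕1⊕0⊕0⊕1⊕1⊕0 = 0
s4 (pos 4,5,6,7,12,13,14,15): 0⊕1⊕1⊕0⊕1⊕0⊕1⊕0 = 0
s8 (pos 8,9,10,11,12,13,14,15): 0⊕1⊕0⊕1⊕1⊕0⊕1⊕0 = 0
Syndrome s8…s1 = 0000 → no error.
Read data bits from positions 3,5,6,7,9,10,11,12,13,14,15: 01101011010

01101011010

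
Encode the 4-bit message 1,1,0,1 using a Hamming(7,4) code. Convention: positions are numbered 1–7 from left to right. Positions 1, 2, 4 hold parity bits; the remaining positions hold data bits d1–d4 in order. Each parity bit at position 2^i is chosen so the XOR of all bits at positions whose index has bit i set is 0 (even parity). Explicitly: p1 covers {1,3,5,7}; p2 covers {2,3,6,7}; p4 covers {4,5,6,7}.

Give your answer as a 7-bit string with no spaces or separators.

Place data at non-parity positions: p1 p2 1 p4 1 0 1
p1 (pos 1,3,5,7): XOR of data positions = 1⊕1⊕1 = 1
p2 (pos 2,3,6,7): XOR of data positions = 1⊕0⊕1 = 0
p4 (pos 4,5,6,7): XOR of data positions = 1⊕0⊕1 = 0
Codeword: 1010101

1010101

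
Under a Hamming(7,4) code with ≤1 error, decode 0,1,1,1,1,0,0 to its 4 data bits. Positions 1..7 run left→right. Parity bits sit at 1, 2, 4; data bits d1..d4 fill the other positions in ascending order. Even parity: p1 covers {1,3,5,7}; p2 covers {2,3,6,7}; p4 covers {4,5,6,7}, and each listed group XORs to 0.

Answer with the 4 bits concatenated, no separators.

s1 (pos 1,3,5,7): 0⊕1⊕1⊕0 = 0
s2 (pos 2,3,6,7): 1⊕1⊕0⊕0 = 0
s4 (pos 4,5,6,7): 1⊕1⊕0⊕0 = 0
Syndrome s4…s1 = 000 → no error.
Read data bits from positions 3,5,6,7: 1100

1100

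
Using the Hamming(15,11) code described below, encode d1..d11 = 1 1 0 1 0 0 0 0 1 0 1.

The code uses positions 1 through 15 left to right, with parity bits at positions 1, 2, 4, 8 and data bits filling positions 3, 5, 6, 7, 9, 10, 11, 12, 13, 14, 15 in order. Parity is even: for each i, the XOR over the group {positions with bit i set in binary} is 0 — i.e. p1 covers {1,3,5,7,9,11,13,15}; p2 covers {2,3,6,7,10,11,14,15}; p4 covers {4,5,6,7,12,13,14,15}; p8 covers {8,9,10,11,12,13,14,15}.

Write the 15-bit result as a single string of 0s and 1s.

Place data at non-parity positions: p1 p2 1 p4 1 0 1 p8 0 0 0 0 1 0 1
p1 (pos 1,3,5,7,9,11,13,15): XOR of data positions = 1⊕1⊕1⊕0⊕0⊕1⊕1 = 1
p2 (pos 2,3,6,7,10,11,14,15): XOR of data positions = 1⊕0⊕1⊕0⊕0⊕0⊕1 = 1
p4 (pos 4,5,6,7,12,13,14,15): XOR of data positions = 1⊕0⊕1⊕0⊕1⊕0⊕1 = 0
p8 (pos 8,9,10,11,12,13,14,15): XOR of data positions = 0⊕0⊕0⊕0⊕1⊕0⊕1 = 0
Codeword: 111010100000101

111010100000101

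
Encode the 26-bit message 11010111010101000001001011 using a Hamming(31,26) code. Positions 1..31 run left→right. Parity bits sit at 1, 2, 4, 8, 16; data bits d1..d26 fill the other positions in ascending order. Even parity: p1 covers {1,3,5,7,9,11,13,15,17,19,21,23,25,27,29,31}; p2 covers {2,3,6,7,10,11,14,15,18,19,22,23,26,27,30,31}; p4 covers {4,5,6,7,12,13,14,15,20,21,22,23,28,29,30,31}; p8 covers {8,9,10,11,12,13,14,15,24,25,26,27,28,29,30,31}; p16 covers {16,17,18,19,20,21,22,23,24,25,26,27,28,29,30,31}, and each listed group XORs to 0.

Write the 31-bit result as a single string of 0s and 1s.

0011101001110100101000001001011

Place data at non-parity positions: p1 p2 1 p4 1 0 1 p8 0 1 1 1 0 1 0 p16 1 0 1 0 0 0 0 0 1 0 0 1 0 1 1
p1 (pos 1,3,5,7,9,11,13,15,17,19,21,23,25,27,29,31): XOR of data positions = 1⊕1⊕1⊕0⊕1⊕0⊕0⊕1⊕1⊕0⊕0⊕1⊕0⊕0⊕1 = 0
p2 (pos 2,3,6,7,10,11,14,15,18,19,22,23,26,27,30,31): XOR of data positions = 1⊕0⊕1⊕1⊕1⊕1⊕0⊕0⊕1⊕0⊕0⊕0⊕0⊕1⊕1 = 0
p4 (pos 4,5,6,7,12,13,14,15,20,21,22,23,28,29,30,31): XOR of data positions = 1⊕0⊕1⊕1⊕0⊕1⊕0⊕0⊕0⊕0⊕0⊕1⊕0⊕1⊕1 = 1
p8 (pos 8,9,10,11,12,13,14,15,24,25,26,27,28,29,30,31): XOR of data positions = 0⊕1⊕1⊕1⊕0⊕1⊕0⊕0⊕1⊕0⊕0⊕1⊕0⊕1⊕1 = 0
p16 (pos 16,17,18,19,20,21,22,23,24,25,26,27,28,29,30,31): XOR of data positions = 1⊕0⊕1⊕0⊕0⊕0⊕0⊕0⊕1⊕0⊕0⊕1⊕0⊕1⊕1 = 0
Codeword: 0011101001110100101000001001011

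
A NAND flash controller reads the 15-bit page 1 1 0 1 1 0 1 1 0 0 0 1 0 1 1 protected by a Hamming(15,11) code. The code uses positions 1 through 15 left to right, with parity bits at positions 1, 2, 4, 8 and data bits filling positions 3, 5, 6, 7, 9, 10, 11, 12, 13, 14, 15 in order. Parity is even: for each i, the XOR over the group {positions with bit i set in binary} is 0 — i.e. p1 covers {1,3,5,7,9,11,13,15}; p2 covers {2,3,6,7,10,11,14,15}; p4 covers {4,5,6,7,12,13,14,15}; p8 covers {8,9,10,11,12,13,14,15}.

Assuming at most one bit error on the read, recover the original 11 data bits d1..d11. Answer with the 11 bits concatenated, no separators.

01010001011

s1 (pos 1,3,5,7,9,11,13,15): 1⊕0⊕1⊕1⊕0⊕0⊕0⊕1 = 0
s2 (pos 2,3,6,7,10,11,14,15): 1⊕0⊕0⊕1⊕0⊕0⊕1⊕1 = 0
s4 (pos 4,5,6,7,12,13,14,15): 1⊕1⊕0⊕1⊕1⊕0⊕1⊕1 = 0
s8 (pos 8,9,10,11,12,13,14,15): 1⊕0⊕0⊕0⊕1⊕0⊕1⊕1 = 0
Syndrome s8…s1 = 0000 → no error.
Read data bits from positions 3,5,6,7,9,10,11,12,13,14,15: 01010001011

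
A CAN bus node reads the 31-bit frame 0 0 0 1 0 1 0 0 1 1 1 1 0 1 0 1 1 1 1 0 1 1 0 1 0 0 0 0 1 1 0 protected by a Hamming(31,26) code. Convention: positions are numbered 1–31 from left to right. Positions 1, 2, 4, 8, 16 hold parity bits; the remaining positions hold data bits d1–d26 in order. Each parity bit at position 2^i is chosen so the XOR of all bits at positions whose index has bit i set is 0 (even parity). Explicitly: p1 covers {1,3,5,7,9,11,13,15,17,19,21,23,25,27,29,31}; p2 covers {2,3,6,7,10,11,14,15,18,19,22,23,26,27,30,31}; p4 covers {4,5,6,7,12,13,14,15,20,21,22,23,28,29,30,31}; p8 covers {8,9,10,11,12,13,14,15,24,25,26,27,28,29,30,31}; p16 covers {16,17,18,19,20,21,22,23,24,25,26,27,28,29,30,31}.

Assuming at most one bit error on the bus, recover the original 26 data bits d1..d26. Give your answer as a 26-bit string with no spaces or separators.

00101111010111011010000110

s1 (pos 1,3,5,7,9,11,13,15,17,19,21,23,25,27,29,31): 0⊕0⊕0⊕0⊕1⊕1⊕0⊕0⊕1⊕1⊕1⊕0⊕0⊕0⊕1⊕0 = 0
s2 (pos 2,3,6,7,10,11,14,15,18,19,22,23,26,27,30,31): 0⊕0⊕1⊕0⊕1⊕1⊕1⊕0⊕1⊕1⊕1⊕0⊕0⊕0⊕1⊕0 = 0
s4 (pos 4,5,6,7,12,13,14,15,20,21,22,23,28,29,30,31): 1⊕0⊕1⊕0⊕1⊕0⊕1⊕0⊕0⊕1⊕1⊕0⊕0⊕1⊕1⊕0 = 0
s8 (pos 8,9,10,11,12,13,14,15,24,25,26,27,28,29,30,31): 0⊕1⊕1⊕1⊕1⊕0⊕1⊕0⊕1⊕0⊕0⊕0⊕0⊕1⊕1⊕0 = 0
s16 (pos 16,17,18,19,20,21,22,23,24,25,26,27,28,29,30,31): 1⊕1⊕1⊕1⊕0⊕1⊕1⊕0⊕1⊕0⊕0⊕0⊕0⊕1⊕1⊕0 = 1
Syndrome s16…s1 = 10000 → error at position 16.
Flip position 16: 0001010011110101111011010000110 → 0001010011110100111011010000110
Read data bits from positions 3,5,6,7,9,10,11,12,13,14,15,17,18,19,20,21,22,23,24,25,26,27,28,29,30,31: 00101111010111011010000110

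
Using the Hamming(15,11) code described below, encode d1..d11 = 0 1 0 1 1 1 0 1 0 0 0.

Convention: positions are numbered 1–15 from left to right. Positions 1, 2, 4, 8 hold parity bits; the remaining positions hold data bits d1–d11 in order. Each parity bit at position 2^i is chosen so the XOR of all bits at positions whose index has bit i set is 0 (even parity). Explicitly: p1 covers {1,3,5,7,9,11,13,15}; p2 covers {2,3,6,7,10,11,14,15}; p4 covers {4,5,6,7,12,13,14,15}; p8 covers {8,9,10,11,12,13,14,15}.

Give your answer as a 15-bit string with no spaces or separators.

100110111101000

Place data at non-parity positions: p1 p2 0 p4 1 0 1 p8 1 1 0 1 0 0 0
p1 (pos 1,3,5,7,9,11,13,15): XOR of data positions = 0⊕1⊕1⊕1⊕0⊕0⊕0 = 1
p2 (pos 2,3,6,7,10,11,14,15): XOR of data positions = 0⊕0⊕1⊕1⊕0⊕0⊕0 = 0
p4 (pos 4,5,6,7,12,13,14,15): XOR of data positions = 1⊕0⊕1⊕1⊕0⊕0⊕0 = 1
p8 (pos 8,9,10,11,12,13,14,15): XOR of data positions = 1⊕1⊕0⊕1⊕0⊕0⊕0 = 1
Codeword: 100110111101000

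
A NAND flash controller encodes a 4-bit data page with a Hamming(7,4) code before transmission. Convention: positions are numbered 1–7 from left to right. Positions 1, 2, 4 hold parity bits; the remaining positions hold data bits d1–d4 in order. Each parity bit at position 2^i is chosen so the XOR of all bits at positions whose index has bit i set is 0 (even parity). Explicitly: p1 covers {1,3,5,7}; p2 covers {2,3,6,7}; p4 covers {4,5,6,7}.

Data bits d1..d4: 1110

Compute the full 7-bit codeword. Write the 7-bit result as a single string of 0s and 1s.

0010110

Place data at non-parity positions: p1 p2 1 p4 1 1 0
p1 (pos 1,3,5,7): XOR of data positions = 1⊕1⊕0 = 0
p2 (pos 2,3,6,7): XOR of data positions = 1⊕1⊕0 = 0
p4 (pos 4,5,6,7): XOR of data positions = 1⊕1⊕0 = 0
Codeword: 0010110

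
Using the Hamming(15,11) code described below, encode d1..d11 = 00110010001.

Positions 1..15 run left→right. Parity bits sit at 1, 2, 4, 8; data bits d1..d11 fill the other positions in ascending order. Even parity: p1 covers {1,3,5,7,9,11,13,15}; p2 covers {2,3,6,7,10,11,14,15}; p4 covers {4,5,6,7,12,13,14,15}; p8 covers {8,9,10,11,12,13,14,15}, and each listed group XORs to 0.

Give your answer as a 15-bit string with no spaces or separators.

Place data at non-parity positions: p1 p2 0 p4 0 1 1 p8 0 0 1 0 0 0 1
p1 (pos 1,3,5,7,9,11,13,15): XOR of data positions = 0⊕0⊕1⊕0⊕1⊕0⊕1 = 1
p2 (pos 2,3,6,7,10,11,14,15): XOR of data positions = 0⊕1⊕1⊕0⊕1⊕0⊕1 = 0
p4 (pos 4,5,6,7,12,13,14,15): XOR of data positions = 0⊕1⊕1⊕0⊕0⊕0⊕1 = 1
p8 (pos 8,9,10,11,12,13,14,15): XOR of data positions = 0⊕0⊕1⊕0⊕0⊕0⊕1 = 0
Codeword: 100101100010001

100101100010001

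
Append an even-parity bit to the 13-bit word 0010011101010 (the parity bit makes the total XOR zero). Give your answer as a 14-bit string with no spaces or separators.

XOR of the 13 data bits: 0⊕0⊕1⊕0⊕0⊕1⊕1⊕1⊕0⊕1⊕0⊕1⊕0 = 0
Parity bit = 0 (so all 14 bits XOR to 0).

00100111010100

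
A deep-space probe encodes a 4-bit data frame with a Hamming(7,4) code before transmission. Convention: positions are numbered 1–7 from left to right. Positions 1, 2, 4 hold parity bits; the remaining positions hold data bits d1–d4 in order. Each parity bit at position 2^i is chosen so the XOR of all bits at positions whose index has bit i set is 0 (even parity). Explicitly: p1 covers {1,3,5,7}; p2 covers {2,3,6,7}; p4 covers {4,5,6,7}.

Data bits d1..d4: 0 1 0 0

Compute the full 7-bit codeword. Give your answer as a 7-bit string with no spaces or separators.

1001100

Place data at non-parity positions: p1 p2 0 p4 1 0 0
p1 (pos 1,3,5,7): XOR of data positions = 0⊕1⊕0 = 1
p2 (pos 2,3,6,7): XOR of data positions = 0⊕0⊕0 = 0
p4 (pos 4,5,6,7): XOR of data positions = 1⊕0⊕0 = 1
Codeword: 1001100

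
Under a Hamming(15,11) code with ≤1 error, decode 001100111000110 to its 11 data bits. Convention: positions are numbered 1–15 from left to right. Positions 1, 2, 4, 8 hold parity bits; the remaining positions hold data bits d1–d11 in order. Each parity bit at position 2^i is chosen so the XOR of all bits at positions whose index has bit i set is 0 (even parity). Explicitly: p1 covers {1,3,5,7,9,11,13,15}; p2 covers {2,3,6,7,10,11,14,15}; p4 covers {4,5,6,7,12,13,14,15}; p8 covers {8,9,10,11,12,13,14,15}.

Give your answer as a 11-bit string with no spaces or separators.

s1 (pos 1,3,5,7,9,11,13,15): 0⊕1⊕0⊕1⊕1⊕0⊕1⊕0 = 0
s2 (pos 2,3,6,7,10,11,14,15): 0⊕1⊕0⊕1⊕0⊕0⊕1⊕0 = 1
s4 (pos 4,5,6,7,12,13,14,15): 1⊕0⊕0⊕1⊕0⊕1⊕1⊕0 = 0
s8 (pos 8,9,10,11,12,13,14,15): 1⊕1⊕0⊕0⊕0⊕1⊕1⊕0 = 0
Syndrome s8…s1 = 0010 → error at position 2.
Flip position 2: 001100111000110 → 011100111000110
Read data bits from positions 3,5,6,7,9,10,11,12,13,14,15: 10011000110

10011000110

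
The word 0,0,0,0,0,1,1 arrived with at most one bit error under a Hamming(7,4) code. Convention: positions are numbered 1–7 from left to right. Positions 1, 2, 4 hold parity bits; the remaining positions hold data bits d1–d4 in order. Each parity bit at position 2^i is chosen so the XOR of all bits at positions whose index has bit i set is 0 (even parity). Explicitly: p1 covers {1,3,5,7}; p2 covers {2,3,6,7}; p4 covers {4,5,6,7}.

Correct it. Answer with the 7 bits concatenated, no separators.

1000011

s1 (pos 1,3,5,7): 0⊕0⊕0⊕1 = 1
s2 (pos 2,3,6,7): 0⊕0⊕1⊕1 = 0
s4 (pos 4,5,6,7): 0⊕0⊕1⊕1 = 0
Syndrome s4…s1 = 001 → error at position 1.
Flip position 1: 0000011 → 1000011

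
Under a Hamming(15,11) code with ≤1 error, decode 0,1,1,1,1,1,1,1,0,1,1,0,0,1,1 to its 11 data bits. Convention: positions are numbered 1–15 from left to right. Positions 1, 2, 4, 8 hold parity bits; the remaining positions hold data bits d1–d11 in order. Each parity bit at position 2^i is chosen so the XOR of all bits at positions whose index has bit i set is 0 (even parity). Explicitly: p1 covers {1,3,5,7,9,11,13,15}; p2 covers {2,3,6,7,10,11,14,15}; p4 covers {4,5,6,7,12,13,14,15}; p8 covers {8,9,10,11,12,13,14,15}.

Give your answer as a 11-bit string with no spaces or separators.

11111110011

s1 (pos 1,3,5,7,9,11,13,15): 0⊕1⊕1⊕1⊕0⊕1⊕0⊕1 = 1
s2 (pos 2,3,6,7,10,11,14,15): 1⊕1⊕1⊕1⊕1⊕1⊕1⊕1 = 0
s4 (pos 4,5,6,7,12,13,14,15): 1⊕1⊕1⊕1⊕0⊕0⊕1⊕1 = 0
s8 (pos 8,9,10,11,12,13,14,15): 1⊕0⊕1⊕1⊕0⊕0⊕1⊕1 = 1
Syndrome s8…s1 = 1001 → error at position 9.
Flip position 9: 011111110110011 → 011111111110011
Read data bits from positions 3,5,6,7,9,10,11,12,13,14,15: 11111110011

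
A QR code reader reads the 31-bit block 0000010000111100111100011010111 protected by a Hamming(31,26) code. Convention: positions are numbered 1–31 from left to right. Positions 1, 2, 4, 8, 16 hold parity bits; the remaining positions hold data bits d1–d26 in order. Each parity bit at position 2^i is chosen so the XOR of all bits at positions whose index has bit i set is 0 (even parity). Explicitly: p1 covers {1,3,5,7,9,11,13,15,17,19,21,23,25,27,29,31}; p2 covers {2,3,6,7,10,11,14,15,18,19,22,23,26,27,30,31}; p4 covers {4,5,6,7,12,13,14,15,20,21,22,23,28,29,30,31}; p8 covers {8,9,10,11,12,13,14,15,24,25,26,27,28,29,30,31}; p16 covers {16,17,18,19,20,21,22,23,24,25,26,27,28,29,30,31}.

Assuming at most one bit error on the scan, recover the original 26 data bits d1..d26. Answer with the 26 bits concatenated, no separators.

00100011110111100011010111

s1 (pos 1,3,5,7,9,11,13,15,17,19,21,23,25,27,29,31): 0⊕0⊕0⊕0⊕0⊕1⊕1⊕0⊕1⊕1⊕0⊕0⊕1⊕1⊕1⊕1 = 0
s2 (pos 2,3,6,7,10,11,14,15,18,19,22,23,26,27,30,31): 0⊕0⊕1⊕0⊕0⊕1⊕1⊕0⊕1⊕1⊕0⊕0⊕0⊕1⊕1⊕1 = 0
s4 (pos 4,5,6,7,12,13,14,15,20,21,22,23,28,29,30,31): 0⊕0⊕1⊕0⊕1⊕1⊕1⊕0⊕1⊕0⊕0⊕0⊕0⊕1⊕1⊕1 = 0
s8 (pos 8,9,10,11,12,13,14,15,24,25,26,27,28,29,30,31): 0⊕0⊕0⊕1⊕1⊕1⊕1⊕0⊕1⊕1⊕0⊕1⊕0⊕1⊕1⊕1 = 0
s16 (pos 16,17,18,19,20,21,22,23,24,25,26,27,28,29,30,31): 0⊕1⊕1⊕1⊕1⊕0⊕0⊕0⊕1⊕1⊕0⊕1⊕0⊕1⊕1⊕1 = 0
Syndrome s16…s1 = 00000 → no error.
Read data bits from positions 3,5,6,7,9,10,11,12,13,14,15,17,18,19,20,21,22,23,24,25,26,27,28,29,30,31: 00100011110111100011010111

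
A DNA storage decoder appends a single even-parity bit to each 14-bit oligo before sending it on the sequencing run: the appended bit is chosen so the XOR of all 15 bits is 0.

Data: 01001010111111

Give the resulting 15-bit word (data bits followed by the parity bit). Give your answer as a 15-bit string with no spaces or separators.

010010101111111

XOR of the 14 data bits: 0⊕1⊕0⊕0⊕1⊕0⊕1⊕0⊕1⊕1⊕1⊕1⊕1⊕1 = 1
Parity bit = 1 (so all 15 bits XOR to 0).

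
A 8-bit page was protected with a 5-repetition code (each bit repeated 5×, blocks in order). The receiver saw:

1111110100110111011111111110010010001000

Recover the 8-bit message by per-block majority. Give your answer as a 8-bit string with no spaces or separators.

Block 1 (11111): 5 ones → 1
Block 2 (10100): 2 ones → 0
Block 3 (11011): 4 ones → 1
Block 4 (10111): 4 ones → 1
Block 5 (11111): 5 ones → 1
Block 6 (11001): 3 ones → 1
Block 7 (00100): 1 one → 0
Block 8 (01000): 1 one → 0

10111100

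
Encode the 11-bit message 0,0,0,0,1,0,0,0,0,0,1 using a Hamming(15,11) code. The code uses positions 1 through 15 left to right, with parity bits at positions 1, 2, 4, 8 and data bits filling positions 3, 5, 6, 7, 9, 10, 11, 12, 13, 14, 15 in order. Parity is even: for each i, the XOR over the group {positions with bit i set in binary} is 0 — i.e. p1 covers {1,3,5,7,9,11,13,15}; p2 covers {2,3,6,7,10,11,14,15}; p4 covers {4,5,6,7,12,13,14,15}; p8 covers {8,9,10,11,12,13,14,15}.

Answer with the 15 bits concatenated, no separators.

Place data at non-parity positions: p1 p2 0 p4 0 0 0 p8 1 0 0 0 0 0 1
p1 (pos 1,3,5,7,9,11,13,15): XOR of data positions = 0⊕0⊕0⊕1⊕0⊕0⊕1 = 0
p2 (pos 2,3,6,7,10,11,14,15): XOR of data positions = 0⊕0⊕0⊕0⊕0⊕0⊕1 = 1
p4 (pos 4,5,6,7,12,13,14,15): XOR of data positions = 0⊕0⊕0⊕0⊕0⊕0⊕1 = 1
p8 (pos 8,9,10,11,12,13,14,15): XOR of data positions = 1⊕0⊕0⊕0⊕0⊕0⊕1 = 0
Codeword: 010100001000001

010100001000001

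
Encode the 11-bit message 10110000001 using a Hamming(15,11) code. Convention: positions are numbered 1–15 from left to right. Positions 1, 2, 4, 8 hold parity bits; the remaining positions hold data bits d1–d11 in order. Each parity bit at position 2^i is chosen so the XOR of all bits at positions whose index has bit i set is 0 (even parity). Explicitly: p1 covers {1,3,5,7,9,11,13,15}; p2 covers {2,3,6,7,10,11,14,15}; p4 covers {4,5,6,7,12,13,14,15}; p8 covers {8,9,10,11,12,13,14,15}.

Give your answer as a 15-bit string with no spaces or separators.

101101110000001

Place data at non-parity positions: p1 p2 1 p4 0 1 1 p8 0 0 0 0 0 0 1
p1 (pos 1,3,5,7,9,11,13,15): XOR of data positions = 1⊕0⊕1⊕0⊕0⊕0⊕1 = 1
p2 (pos 2,3,6,7,10,11,14,15): XOR of data positions = 1⊕1⊕1⊕0⊕0⊕0⊕1 = 0
p4 (pos 4,5,6,7,12,13,14,15): XOR of data positions = 0⊕1⊕1⊕0⊕0⊕0⊕1 = 1
p8 (pos 8,9,10,11,12,13,14,15): XOR of data positions = 0⊕0⊕0⊕0⊕0⊕0⊕1 = 1
Codeword: 101101110000001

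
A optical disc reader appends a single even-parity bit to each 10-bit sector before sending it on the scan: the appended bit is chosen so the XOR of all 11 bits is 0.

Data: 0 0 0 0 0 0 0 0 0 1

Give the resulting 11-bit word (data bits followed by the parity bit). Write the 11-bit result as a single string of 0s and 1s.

00000000011

XOR of the 10 data bits: 0⊕0⊕0⊕0⊕0⊕0⊕0⊕0⊕0⊕1 = 1
Parity bit = 1 (so all 11 bits XOR to 0).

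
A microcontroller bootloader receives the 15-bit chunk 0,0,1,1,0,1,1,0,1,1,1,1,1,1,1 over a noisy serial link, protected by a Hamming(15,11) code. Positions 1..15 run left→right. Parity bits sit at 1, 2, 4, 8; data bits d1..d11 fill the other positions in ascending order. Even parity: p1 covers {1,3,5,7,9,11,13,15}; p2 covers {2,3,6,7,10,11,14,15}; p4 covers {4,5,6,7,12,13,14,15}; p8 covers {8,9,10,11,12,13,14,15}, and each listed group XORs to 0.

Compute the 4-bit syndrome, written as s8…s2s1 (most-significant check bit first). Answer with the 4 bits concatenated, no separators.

s1 (pos 1,3,5,7,9,11,13,15): 0⊕1⊕0⊕1⊕1⊕1⊕1⊕1 = 0
s2 (pos 2,3,6,7,10,11,14,15): 0⊕1⊕1⊕1⊕1⊕1⊕1⊕1 = 1
s4 (pos 4,5,6,7,12,13,14,15): 1⊕0⊕1⊕1⊕1⊕1⊕1⊕1 = 1
s8 (pos 8,9,10,11,12,13,14,15): 0⊕1⊕1⊕1⊕1⊕1⊕1⊕1 = 1
Syndrome s8…s1 = 1110 → error at position 14.

1110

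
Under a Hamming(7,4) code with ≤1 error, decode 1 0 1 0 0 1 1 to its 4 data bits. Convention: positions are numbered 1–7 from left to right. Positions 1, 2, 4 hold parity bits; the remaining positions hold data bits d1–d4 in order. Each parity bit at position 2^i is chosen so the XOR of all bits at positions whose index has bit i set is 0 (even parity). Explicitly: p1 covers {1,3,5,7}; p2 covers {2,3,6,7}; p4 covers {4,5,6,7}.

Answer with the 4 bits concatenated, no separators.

s1 (pos 1,3,5,7): 1⊕1⊕0⊕1 = 1
s2 (pos 2,3,6,7): 0⊕1⊕1⊕1 = 1
s4 (pos 4,5,6,7): 0⊕0⊕1⊕1 = 0
Syndrome s4…s1 = 011 → error at position 3.
Flip position 3: 1010011 → 1000011
Read data bits from positions 3,5,6,7: 0011

0011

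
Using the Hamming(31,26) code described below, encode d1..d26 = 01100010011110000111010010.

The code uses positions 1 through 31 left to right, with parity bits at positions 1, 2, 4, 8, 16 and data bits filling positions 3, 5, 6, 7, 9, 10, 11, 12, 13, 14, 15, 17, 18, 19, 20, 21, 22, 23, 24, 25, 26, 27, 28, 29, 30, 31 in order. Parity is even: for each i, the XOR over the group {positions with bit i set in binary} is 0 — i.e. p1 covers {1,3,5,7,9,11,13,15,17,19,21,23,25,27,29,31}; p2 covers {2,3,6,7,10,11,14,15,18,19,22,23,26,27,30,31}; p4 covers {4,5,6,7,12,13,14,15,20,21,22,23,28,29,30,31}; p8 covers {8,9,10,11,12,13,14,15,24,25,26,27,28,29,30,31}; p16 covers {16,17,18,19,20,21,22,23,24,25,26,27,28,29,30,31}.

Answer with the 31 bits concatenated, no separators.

1000110100100111110000111010010

Place data at non-parity positions: p1 p2 0 p4 1 1 0 p8 0 0 1 0 0 1 1 p16 1 1 0 0 0 0 1 1 1 0 1 0 0 1 0
p1 (pos 1,3,5,7,9,11,13,15,17,19,21,23,25,27,29,31): XOR of data positions = 0⊕1⊕0⊕0⊕1⊕0⊕1⊕1⊕0⊕0⊕1⊕1⊕1⊕0⊕0 = 1
p2 (pos 2,3,6,7,10,11,14,15,18,19,22,23,26,27,30,31): XOR of data positions = 0⊕1⊕0⊕0⊕1⊕1⊕1⊕1⊕0⊕0⊕1⊕0⊕1⊕1⊕0 = 0
p4 (pos 4,5,6,7,12,13,14,15,20,21,22,23,28,29,30,31): XOR of data positions = 1⊕1⊕0⊕0⊕0⊕1⊕1⊕0⊕0⊕0⊕1⊕0⊕0⊕1⊕0 = 0
p8 (pos 8,9,10,11,12,13,14,15,24,25,26,27,28,29,30,31): XOR of data positions = 0⊕0⊕1⊕0⊕0⊕1⊕1⊕1⊕1⊕0⊕1⊕0⊕0⊕1⊕0 = 1
p16 (pos 16,17,18,19,20,21,22,23,24,25,26,27,28,29,30,31): XOR of data positions = 1⊕1⊕0⊕0⊕0⊕0⊕1⊕1⊕1⊕0⊕1⊕0⊕0⊕1⊕0 = 1
Codeword: 1000110100100111110000111010010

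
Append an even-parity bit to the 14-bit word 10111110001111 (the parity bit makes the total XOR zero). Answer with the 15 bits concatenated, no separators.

101111100011110

XOR of the 14 data bits: 1⊕0⊕1⊕1⊕1⊕1⊕1⊕0⊕0⊕0⊕1⊕1⊕1⊕1 = 0
Parity bit = 0 (so all 15 bits XOR to 0).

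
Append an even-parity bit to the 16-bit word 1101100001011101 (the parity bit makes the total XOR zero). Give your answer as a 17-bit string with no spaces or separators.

XOR of the 16 data bits: 1⊕1⊕0⊕1⊕1⊕0⊕0⊕0⊕0⊕1⊕0⊕1⊕1⊕1⊕0⊕1 = 1
Parity bit = 1 (so all 17 bits XOR to 0).

11011000010111011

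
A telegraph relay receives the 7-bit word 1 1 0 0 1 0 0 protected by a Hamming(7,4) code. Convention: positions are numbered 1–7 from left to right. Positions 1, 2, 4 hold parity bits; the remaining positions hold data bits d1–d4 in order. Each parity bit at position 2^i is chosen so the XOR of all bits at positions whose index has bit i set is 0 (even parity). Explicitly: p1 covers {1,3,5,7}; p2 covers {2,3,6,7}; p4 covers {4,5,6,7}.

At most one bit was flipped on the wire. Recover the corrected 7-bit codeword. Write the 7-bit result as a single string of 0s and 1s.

1100110

s1 (pos 1,3,5,7): 1⊕0⊕1⊕0 = 0
s2 (pos 2,3,6,7): 1⊕0⊕0⊕0 = 1
s4 (pos 4,5,6,7): 0⊕1⊕0⊕0 = 1
Syndrome s4…s1 = 110 → error at position 6.
Flip position 6: 1100100 → 1100110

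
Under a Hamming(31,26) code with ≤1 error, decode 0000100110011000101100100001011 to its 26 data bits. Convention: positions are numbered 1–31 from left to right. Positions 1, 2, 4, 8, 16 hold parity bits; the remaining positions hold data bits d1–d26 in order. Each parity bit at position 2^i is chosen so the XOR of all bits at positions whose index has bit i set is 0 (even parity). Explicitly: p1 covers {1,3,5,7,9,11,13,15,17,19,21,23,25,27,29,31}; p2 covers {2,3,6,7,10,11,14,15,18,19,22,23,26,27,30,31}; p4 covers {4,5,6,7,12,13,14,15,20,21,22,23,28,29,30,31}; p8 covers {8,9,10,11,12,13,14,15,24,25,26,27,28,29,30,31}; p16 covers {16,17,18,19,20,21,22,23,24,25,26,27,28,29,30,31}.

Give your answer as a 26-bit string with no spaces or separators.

s1 (pos 1,3,5,7,9,11,13,15,17,19,21,23,25,27,29,31): 0⊕0⊕1⊕0⊕1⊕0⊕1⊕0⊕1⊕1⊕0⊕1⊕0⊕0⊕0⊕1 = 1
s2 (pos 2,3,6,7,10,11,14,15,18,19,22,23,26,27,30,31): 0⊕0⊕0⊕0⊕0⊕0⊕0⊕0⊕0⊕1⊕0⊕1⊕0⊕0⊕1⊕1 = 0
s4 (pos 4,5,6,7,12,13,14,15,20,21,22,23,28,29,30,31): 0⊕1⊕0⊕0⊕1⊕1⊕0⊕0⊕1⊕0⊕0⊕1⊕1⊕0⊕1⊕1 = 0
s8 (pos 8,9,10,11,12,13,14,15,24,25,26,27,28,29,30,31): 1⊕1⊕0⊕0⊕1⊕1⊕0⊕0⊕0⊕0⊕0⊕0⊕1⊕0⊕1⊕1 = 1
s16 (pos 16,17,18,19,20,21,22,23,24,25,26,27,28,29,30,31): 0⊕1⊕0⊕1⊕1⊕0⊕0⊕1⊕0⊕0⊕0⊕0⊕1⊕0⊕1⊕1 = 1
Syndrome s16…s1 = 11001 → error at position 25.
Flip position 25: 0000100110011000101100100001011 → 0000100110011000101100101001011
Read data bits from positions 3,5,6,7,9,10,11,12,13,14,15,17,18,19,20,21,22,23,24,25,26,27,28,29,30,31: 01001001100101100101001011

01001001100101100101001011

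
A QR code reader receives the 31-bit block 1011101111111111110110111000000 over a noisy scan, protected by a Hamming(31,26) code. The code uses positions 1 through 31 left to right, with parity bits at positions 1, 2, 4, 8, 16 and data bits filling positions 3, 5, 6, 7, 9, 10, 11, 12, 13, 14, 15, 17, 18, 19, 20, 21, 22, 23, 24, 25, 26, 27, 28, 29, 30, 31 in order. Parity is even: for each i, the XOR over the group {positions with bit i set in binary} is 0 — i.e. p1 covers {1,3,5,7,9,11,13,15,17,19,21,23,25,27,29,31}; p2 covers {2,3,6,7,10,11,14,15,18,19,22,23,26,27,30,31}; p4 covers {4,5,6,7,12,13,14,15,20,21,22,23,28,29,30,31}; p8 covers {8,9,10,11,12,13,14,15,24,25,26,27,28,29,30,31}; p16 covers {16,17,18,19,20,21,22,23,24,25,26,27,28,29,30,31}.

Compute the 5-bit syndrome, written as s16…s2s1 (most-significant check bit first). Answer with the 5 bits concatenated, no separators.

s1 (pos 1,3,5,7,9,11,13,15,17,19,21,23,25,27,29,31): 1⊕1⊕1⊕1⊕1⊕1⊕1⊕1⊕1⊕0⊕1⊕1⊕1⊕0⊕0⊕0 = 0
s2 (pos 2,3,6,7,10,11,14,15,18,19,22,23,26,27,30,31): 0⊕1⊕0⊕1⊕1⊕1⊕1⊕1⊕1⊕0⊕0⊕1⊕0⊕0⊕0⊕0 = 0
s4 (pos 4,5,6,7,12,13,14,15,20,21,22,23,28,29,30,31): 1⊕1⊕0⊕1⊕1⊕1⊕1⊕1⊕1⊕1⊕0⊕1⊕0⊕0⊕0⊕0 = 0
s8 (pos 8,9,10,11,12,13,14,15,24,25,26,27,28,29,30,31): 1⊕1⊕1⊕1⊕1⊕1⊕1⊕1⊕1⊕1⊕0⊕0⊕0⊕0⊕0⊕0 = 0
s16 (pos 16,17,18,19,20,21,22,23,24,25,26,27,28,29,30,31): 1⊕1⊕1⊕0⊕1⊕1⊕0⊕1⊕1⊕1⊕0⊕0⊕0⊕0⊕0⊕0 = 0
Syndrome s16…s1 = 00000 → no error.

00000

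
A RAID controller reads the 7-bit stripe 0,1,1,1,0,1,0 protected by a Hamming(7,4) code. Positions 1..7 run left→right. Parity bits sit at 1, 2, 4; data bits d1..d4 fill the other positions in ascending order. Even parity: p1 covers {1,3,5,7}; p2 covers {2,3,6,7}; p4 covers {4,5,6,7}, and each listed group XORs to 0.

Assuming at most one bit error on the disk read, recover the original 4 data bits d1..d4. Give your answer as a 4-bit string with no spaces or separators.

0010

s1 (pos 1,3,5,7): 0⊕1⊕0⊕0 = 1
s2 (pos 2,3,6,7): 1⊕1⊕1⊕0 = 1
s4 (pos 4,5,6,7): 1⊕0⊕1⊕0 = 0
Syndrome s4…s1 = 011 → error at position 3.
Flip position 3: 0111010 → 0101010
Read data bits from positions 3,5,6,7: 0010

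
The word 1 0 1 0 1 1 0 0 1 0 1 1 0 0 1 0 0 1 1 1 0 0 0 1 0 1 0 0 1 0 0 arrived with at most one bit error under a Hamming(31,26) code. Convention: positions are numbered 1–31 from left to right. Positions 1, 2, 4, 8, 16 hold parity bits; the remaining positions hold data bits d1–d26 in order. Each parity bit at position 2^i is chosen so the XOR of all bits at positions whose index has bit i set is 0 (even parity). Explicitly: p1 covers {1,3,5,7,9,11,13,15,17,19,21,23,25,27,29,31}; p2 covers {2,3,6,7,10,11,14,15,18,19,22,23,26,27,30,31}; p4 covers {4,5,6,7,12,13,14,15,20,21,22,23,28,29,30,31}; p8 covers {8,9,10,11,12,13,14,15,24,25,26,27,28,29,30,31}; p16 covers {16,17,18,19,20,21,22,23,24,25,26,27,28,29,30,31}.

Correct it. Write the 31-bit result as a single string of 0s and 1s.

1010110011110010011100010100100

s1 (pos 1,3,5,7,9,11,13,15,17,19,21,23,25,27,29,31): 1⊕1⊕1⊕0⊕1⊕1⊕0⊕1⊕0⊕1⊕0⊕0⊕0⊕0⊕1⊕0 = 0
s2 (pos 2,3,6,7,10,11,14,15,18,19,22,23,26,27,30,31): 0⊕1⊕1⊕0⊕0⊕1⊕0⊕1⊕1⊕1⊕0⊕0⊕1⊕0⊕0⊕0 = 1
s4 (pos 4,5,6,7,12,13,14,15,20,21,22,23,28,29,30,31): 0⊕1⊕1⊕0⊕1⊕0⊕0⊕1⊕1⊕0⊕0⊕0⊕0⊕1⊕0⊕0 = 0
s8 (pos 8,9,10,11,12,13,14,15,24,25,26,27,28,29,30,31): 0⊕1⊕0⊕1⊕1⊕0⊕0⊕1⊕1⊕0⊕1⊕0⊕0⊕1⊕0⊕0 = 1
s16 (pos 16,17,18,19,20,21,22,23,24,25,26,27,28,29,30,31): 0⊕0⊕1⊕1⊕1⊕0⊕0⊕0⊕1⊕0⊕1⊕0⊕0⊕1⊕0⊕0 = 0
Syndrome s16…s1 = 01010 → error at position 10.
Flip position 10: 1010110010110010011100010100100 → 1010110011110010011100010100100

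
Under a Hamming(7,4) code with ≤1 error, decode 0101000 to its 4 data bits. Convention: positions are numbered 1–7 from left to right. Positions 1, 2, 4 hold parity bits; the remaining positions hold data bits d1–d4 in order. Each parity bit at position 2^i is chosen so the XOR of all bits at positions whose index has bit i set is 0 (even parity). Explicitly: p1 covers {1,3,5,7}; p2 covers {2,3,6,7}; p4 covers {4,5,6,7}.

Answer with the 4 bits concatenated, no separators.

s1 (pos 1,3,5,7): 0⊕0⊕0⊕0 = 0
s2 (pos 2,3,6,7): 1⊕0⊕0⊕0 = 1
s4 (pos 4,5,6,7): 1⊕0⊕0⊕0 = 1
Syndrome s4…s1 = 110 → error at position 6.
Flip position 6: 0101000 → 0101010
Read data bits from positions 3,5,6,7: 0010

0010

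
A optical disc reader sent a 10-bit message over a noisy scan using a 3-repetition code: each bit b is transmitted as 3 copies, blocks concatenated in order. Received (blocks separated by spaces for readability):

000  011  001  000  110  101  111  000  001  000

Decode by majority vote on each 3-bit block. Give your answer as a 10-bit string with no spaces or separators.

0100111000

Block 1 (000): 0 ones → 0
Block 2 (011): 2 ones → 1
Block 3 (001): 1 one → 0
Block 4 (000): 0 ones → 0
Block 5 (110): 2 ones → 1
Block 6 (101): 2 ones → 1
Block 7 (111): 3 ones → 1
Block 8 (000): 0 ones → 0
Block 9 (001): 1 one → 0
Block 10 (000): 0 ones → 0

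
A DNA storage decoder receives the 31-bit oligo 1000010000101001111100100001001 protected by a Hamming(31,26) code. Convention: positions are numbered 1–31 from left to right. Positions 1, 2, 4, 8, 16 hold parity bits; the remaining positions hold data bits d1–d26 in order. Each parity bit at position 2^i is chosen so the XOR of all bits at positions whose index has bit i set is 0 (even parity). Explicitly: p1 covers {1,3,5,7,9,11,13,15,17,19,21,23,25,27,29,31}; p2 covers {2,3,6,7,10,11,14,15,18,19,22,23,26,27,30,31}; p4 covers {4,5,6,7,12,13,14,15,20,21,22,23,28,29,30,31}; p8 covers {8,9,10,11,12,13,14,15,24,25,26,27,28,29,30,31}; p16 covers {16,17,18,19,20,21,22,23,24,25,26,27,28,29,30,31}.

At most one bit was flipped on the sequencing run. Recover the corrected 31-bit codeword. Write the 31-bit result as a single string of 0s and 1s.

0000010000101001111100100001001

s1 (pos 1,3,5,7,9,11,13,15,17,19,21,23,25,27,29,31): 1⊕0⊕0⊕0⊕0⊕1⊕1⊕0⊕1⊕1⊕0⊕1⊕0⊕0⊕0⊕1 = 1
s2 (pos 2,3,6,7,10,11,14,15,18,19,22,23,26,27,30,31): 0⊕0⊕1⊕0⊕0⊕1⊕0⊕0⊕1⊕1⊕0⊕1⊕0⊕0⊕0⊕1 = 0
s4 (pos 4,5,6,7,12,13,14,15,20,21,22,23,28,29,30,31): 0⊕0⊕1⊕0⊕0⊕1⊕0⊕0⊕1⊕0⊕0⊕1⊕1⊕0⊕0⊕1 = 0
s8 (pos 8,9,10,11,12,13,14,15,24,25,26,27,28,29,30,31): 0⊕0⊕0⊕1⊕0⊕1⊕0⊕0⊕0⊕0⊕0⊕0⊕1⊕0⊕0⊕1 = 0
s16 (pos 16,17,18,19,20,21,22,23,24,25,26,27,28,29,30,31): 1⊕1⊕1⊕1⊕1⊕0⊕0⊕1⊕0⊕0⊕0⊕0⊕1⊕0⊕0⊕1 = 0
Syndrome s16…s1 = 00001 → error at position 1.
Flip position 1: 1000010000101001111100100001001 → 0000010000101001111100100001001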